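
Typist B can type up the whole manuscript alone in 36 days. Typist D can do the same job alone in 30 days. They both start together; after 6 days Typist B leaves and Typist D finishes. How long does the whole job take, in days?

25 days

In the first 6 days the combined rate is 11/180, so 11/30 of the job is done, leaving 19/30.
After Typist B leaves the rate is 1/30 per day; the remaining 19/30 takes 19 days.
Total = 6 + 19 = 25 days.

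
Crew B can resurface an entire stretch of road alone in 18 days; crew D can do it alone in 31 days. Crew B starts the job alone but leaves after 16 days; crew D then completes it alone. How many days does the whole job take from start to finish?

175/9 days

In 16 days crew B does 16/18 = 8/9 of the job, leaving 1/9.
Crew D works at 1/31 per day, so finishing takes 1/9 ÷ 1/31 = 31/9 days.
Total time = 16 + 31/9 = 175/9 days.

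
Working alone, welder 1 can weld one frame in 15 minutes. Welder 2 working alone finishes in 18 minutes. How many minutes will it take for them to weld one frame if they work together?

Combined rate: 1/15 + 1/18 = (6 + 5)/90 = 11/90 per minute.
Time = 1 ÷ (11/90) = 90/11 minutes.

90/11 minutes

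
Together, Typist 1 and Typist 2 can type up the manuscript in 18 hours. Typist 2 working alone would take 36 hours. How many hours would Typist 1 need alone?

36 hours

Combined rate is 1/18 per hour.
Known contribution: 1/36 per hour.
So Typist 1's rate is 1/18 − 1/36 = 1/36, meaning 36 hours alone.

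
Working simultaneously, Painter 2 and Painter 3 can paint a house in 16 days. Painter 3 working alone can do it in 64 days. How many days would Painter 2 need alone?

Combined rate is 1/16 per day.
Known contribution: 1/64 per day.
So Painter 2's rate is 1/16 − 1/64 = 3/64, meaning 64/3 days alone.

64/3 days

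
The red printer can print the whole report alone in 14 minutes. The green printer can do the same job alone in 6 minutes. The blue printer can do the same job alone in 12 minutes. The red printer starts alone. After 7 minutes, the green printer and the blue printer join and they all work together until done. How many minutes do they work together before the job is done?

14/9 minutes

In the first 7 minutes the red printer alone does 7/14 = 1/2 of the job, leaving 1/2.
Once everyone is working, combined rate: 1/14 + 1/6 + 1/12 = (6 + 14 + 7)/84 = 27/84 = 9/28 per minute.
Remaining 1/2 at 9/28 per minute takes 14/9 minutes.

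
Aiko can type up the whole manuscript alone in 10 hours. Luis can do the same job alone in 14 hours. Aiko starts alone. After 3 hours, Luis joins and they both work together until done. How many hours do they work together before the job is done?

49/12 hours

In the first 3 hours Aiko alone does 3/10 of the job, leaving 7/10.
Once everyone is working, combined rate: 1/10 + 1/14 = (7 + 5)/70 = 12/70 = 6/35 per hour.
Remaining 7/10 at 6/35 per hour takes 49/12 hours.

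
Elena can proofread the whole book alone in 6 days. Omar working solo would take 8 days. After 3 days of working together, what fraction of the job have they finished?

7/8

Combined rate: 1/6 + 1/8 = (4 + 3)/24 = 7/24 per day.
In 3 days they complete 3·7/24 = 7/8 of the job.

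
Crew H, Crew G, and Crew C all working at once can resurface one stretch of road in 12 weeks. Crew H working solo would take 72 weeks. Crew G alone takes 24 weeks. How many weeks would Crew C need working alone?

36 weeks

Combined rate is 1/12 per week.
Known contribution: 1/72 + 1/24 = (1 + 3)/72 = 4/72 = 1/18 per week.
So Crew C's rate is 1/12 − 1/18 = 1/36, meaning 36 weeks alone.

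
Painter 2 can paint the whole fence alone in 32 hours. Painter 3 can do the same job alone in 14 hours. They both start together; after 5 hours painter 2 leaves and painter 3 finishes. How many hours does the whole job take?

In the first 5 hours the combined rate is 23/224, so 115/224 of the job is done, leaving 109/224.
After painter 2 leaves the rate is 1/14 per hour; the remaining 109/224 takes 109/16 hours.
Total = 5 + 109/16 = 189/16 hours.

189/16 hours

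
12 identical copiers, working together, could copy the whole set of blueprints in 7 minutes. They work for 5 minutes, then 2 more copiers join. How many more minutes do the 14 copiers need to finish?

One copier does 1/84 of the job per minute.
After 5 minutes with 12 copiers, 5/7 is done (2/7 left).
With 14 copiers the rate is 14/84 = 1/6, so the rest takes 2/7 ÷ 1/6 = 12/7 minutes.

12/7 minutes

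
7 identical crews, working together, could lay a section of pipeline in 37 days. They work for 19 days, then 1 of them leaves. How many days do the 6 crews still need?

21 days

One crew does 1/259 of the job per day.
After 19 days with 7 crews, 19/37 is done (18/37 left).
With 6 crews the rate is 6/259, so the rest takes 18/37 ÷ 6/259 = 21 days.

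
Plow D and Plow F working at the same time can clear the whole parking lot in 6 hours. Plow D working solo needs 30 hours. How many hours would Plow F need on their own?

Combined rate is 1/6 per hour.
Known contribution: 1/30 per hour.
So Plow F's rate is 1/6 − 1/30 = 2/15, meaning 15/2 hours alone.

15/2 hours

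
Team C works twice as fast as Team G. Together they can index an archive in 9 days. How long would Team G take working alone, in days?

27 days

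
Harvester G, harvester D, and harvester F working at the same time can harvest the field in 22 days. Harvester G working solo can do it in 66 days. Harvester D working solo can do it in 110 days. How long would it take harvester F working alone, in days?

330/7 days

Combined rate is 1/22 per day.
Known contribution: 1/66 + 1/110 = (5 + 3)/330 = 8/330 = 4/165 per day.
So harvester F's rate is 1/22 − 4/165 = 7/330, meaning 330/7 days alone.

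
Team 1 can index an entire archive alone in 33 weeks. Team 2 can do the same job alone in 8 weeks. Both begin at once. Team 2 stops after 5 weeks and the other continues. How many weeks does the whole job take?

99/8 weeks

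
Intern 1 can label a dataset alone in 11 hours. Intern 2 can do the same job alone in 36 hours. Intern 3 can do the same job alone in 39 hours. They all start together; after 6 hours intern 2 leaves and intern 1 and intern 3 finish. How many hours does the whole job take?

143/20 hours

In the first 6 hours the combined rate is 743/5148, so 743/858 of the job is done, leaving 115/858.
After intern 2 leaves the rate is 50/429 per hour; the remaining 115/858 takes 23/20 hours.
Total = 6 + 23/20 = 143/20 hours.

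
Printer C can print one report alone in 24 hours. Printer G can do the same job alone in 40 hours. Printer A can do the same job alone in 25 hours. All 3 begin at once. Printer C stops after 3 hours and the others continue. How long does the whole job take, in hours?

175/13 hours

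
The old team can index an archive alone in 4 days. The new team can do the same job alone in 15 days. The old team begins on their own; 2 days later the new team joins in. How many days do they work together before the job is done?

In the first 2 days the old team alone does 2/4 = 1/2 of the job, leaving 1/2.
Once everyone is working, combined rate: 1/4 + 1/15 = (15 + 4)/60 = 19/60 per day.
Remaining 1/2 at 19/60 per day takes 30/19 days.

30/19 days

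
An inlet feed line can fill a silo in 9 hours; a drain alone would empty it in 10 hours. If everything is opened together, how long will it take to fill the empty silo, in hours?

90 hours

Net rate = 1/9 − 1/10 = (10 − 9)/90 = 1/90 per hour.
Filling time = 1 ÷ (1/90) = 90 hours.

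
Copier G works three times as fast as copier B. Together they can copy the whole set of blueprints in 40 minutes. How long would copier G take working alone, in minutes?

160/3 minutes

Let copier B's rate be r; then copier G's rate is 3r, so together (3 + 1)r = 4r = 1/40.
Thus r = 1/160 per minute.
Copier B alone: 160 minutes; copier G alone: 160/3 minutes.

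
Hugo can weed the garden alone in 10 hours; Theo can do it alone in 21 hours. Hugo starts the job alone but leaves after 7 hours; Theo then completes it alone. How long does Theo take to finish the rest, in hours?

In 7 hours Hugo does 7/10 of the job, leaving 3/10.
Theo works at 1/21 per hour, so finishing takes 3/10 ÷ 1/21 = 63/10 hours.

63/10 hours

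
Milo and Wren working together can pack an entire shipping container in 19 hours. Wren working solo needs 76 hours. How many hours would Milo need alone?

Combined rate is 1/19 per hour.
Known contribution: 1/76 per hour.
So Milo's rate is 1/19 − 1/76 = 3/76, meaning 76/3 hours alone.

76/3 hours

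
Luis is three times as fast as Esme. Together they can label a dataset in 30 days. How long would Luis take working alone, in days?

Let Esme's rate be r; then Luis's rate is 3r, so together (3 + 1)r = 4r = 1/30.
Thus r = 1/120 per day.
Esme alone: 120 days; Luis alone: 40 days.

40 days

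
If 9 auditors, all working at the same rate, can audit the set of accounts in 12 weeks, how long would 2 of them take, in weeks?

54 weeks

Total work is 9·12 = 108 auditor-weeks.
With 2 auditors: 108/2 = 54 weeks.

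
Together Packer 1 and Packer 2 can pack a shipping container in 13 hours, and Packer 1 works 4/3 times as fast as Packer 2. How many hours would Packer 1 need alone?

91/4 hours

Let Packer 2's rate be r; then Packer 1's rate is (4/3)r, so together (4/3 + 1)r = (7/3)r = 1/13.
Thus r = 3/91 per hour.
Packer 2 alone: 91/3 hours; Packer 1 alone: 91/4 hours.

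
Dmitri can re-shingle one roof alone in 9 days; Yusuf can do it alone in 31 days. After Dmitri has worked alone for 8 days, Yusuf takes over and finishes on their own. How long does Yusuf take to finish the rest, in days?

31/9 days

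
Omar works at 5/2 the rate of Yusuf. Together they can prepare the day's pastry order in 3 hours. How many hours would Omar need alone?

21/5 hours

Let Yusuf's rate be r; then Omar's rate is (5/2)r, so together (5/2 + 1)r = (7/2)r = 1/3.
Thus r = 2/21 per hour.
Yusuf alone: 21/2 hours; Omar alone: 21/5 hours.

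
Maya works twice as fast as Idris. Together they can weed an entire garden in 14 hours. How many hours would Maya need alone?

Let Idris's rate be r; then Maya's rate is 2r, so together (2 + 1)r = 3r = 1/14.
Thus r = 1/42 per hour.
Idris alone: 42 hours; Maya alone: 21 hours.

21 hours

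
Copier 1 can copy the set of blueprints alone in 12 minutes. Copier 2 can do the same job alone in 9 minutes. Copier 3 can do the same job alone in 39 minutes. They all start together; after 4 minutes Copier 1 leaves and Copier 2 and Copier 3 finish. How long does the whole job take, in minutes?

In the first 4 minutes the combined rate is 103/468, so 103/117 of the job is done, leaving 14/117.
After Copier 1 leaves the rate is 16/117 per minute; the remaining 14/117 takes 7/8 minutes.
Total = 4 + 7/8 = 39/8 minutes.

39/8 minutes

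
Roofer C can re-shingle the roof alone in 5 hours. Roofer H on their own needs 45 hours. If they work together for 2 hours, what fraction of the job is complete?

Combined rate: 1/5 + 1/45 = (9 + 1)/45 = 10/45 = 2/9 per hour.
In 2 hours they complete 2·2/9 = 4/9 of the job.

4/9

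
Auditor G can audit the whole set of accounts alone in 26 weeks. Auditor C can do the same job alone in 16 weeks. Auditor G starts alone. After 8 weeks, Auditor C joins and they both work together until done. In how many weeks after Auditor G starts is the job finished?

In the first 8 weeks Auditor G alone does 8/26 = 4/13 of the job, leaving 9/13.
Once everyone is working, combined rate: 1/26 + 1/16 = (8 + 13)/208 = 21/208 per week.
Remaining 9/13 at 21/208 per week takes 48/7 weeks.
Total from the start = 8 + 48/7 = 104/7 weeks.

104/7 weeks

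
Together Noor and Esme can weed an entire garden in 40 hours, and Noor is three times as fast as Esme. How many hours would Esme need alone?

160 hours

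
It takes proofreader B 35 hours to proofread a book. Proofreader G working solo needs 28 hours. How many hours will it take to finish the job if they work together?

With two workers the combined time is the product over the sum: 35·28/(35+28) = 980/63 = 140/9 hours.

140/9 hours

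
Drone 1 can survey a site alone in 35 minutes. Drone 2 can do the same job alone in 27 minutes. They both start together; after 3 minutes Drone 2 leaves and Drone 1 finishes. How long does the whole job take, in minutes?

In the first 3 minutes the combined rate is 62/945, so 62/315 of the job is done, leaving 253/315.
After Drone 2 leaves the rate is 1/35 per minute; the remaining 253/315 takes 253/9 minutes.
Total = 3 + 253/9 = 280/9 minutes.

280/9 minutes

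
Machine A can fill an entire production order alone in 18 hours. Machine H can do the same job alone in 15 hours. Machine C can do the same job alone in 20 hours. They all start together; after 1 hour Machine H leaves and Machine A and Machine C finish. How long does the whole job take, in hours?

In the first 1 hour the combined rate is 31/180, so 31/180 of the job is done, leaving 149/180.
After Machine H leaves the rate is 19/180 per hour; the remaining 149/180 takes 149/19 hours.
Total = 1 + 149/19 = 168/19 hours.

168/19 hours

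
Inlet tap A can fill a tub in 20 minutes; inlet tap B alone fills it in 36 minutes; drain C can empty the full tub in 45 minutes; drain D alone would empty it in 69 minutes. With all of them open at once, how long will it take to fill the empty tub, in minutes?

Net rate = 1/20 + 1/36 − 1/45 − 1/69 = (207 + 115 − 92 − 60)/4140 = 170/4140 = 17/414 per minute.
Filling time = 1 ÷ (17/414) = 414/17 minutes.

414/17 minutes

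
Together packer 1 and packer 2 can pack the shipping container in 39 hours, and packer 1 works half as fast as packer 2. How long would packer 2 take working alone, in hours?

117/2 hours

Let packer 2's rate be r; then packer 1's rate is (1/2)r, so together (1/2 + 1)r = (3/2)r = 1/39.
Thus r = 2/117 per hour.
Packer 2 alone: 117/2 hours; packer 1 alone: 117 hours.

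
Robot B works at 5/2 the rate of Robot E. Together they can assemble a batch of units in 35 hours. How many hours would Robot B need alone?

Let Robot E's rate be r; then Robot B's rate is (5/2)r, so together (5/2 + 1)r = (7/2)r = 1/35.
Thus r = 2/245 per hour.
Robot E alone: 245/2 hours; Robot B alone: 49 hours.

49 hours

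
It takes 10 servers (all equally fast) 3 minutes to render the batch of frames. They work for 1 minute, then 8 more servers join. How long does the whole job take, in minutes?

One server does 1/30 of the job per minute.
After 1 minute with 10 servers, 1/3 is done (2/3 left).
With 18 servers the rate is 18/30 = 3/5, so the rest takes 2/3 ÷ 3/5 = 10/9 minutes.
Total = 1 + 10/9 = 19/9 minutes.

19/9 minutes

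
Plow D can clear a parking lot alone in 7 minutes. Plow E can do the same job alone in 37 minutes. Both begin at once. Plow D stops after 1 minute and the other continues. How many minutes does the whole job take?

In the first 1 minute the combined rate is 44/259, so 44/259 of the job is done, leaving 215/259.
After plow D leaves the rate is 1/37 per minute; the remaining 215/259 takes 215/7 minutes.
Total = 1 + 215/7 = 222/7 minutes.

222/7 minutes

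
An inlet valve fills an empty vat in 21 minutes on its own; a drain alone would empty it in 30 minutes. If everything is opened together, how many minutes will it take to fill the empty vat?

70 minutes

Net rate = 1/21 − 1/30 = (10 − 7)/210 = 3/210 = 1/70 per minute.
Filling time = 1 ÷ (1/70) = 70 minutes.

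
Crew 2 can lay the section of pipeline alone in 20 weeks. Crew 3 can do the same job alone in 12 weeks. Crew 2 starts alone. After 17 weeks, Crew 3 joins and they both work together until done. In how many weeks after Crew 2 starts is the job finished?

145/8 weeks

In the first 17 weeks Crew 2 alone does 17/20 of the job, leaving 3/20.
Once everyone is working, combined rate: 1/20 + 1/12 = (3 + 5)/60 = 8/60 = 2/15 per week.
Remaining 3/20 at 2/15 per week takes 9/8 weeks.
Total from the start = 17 + 9/8 = 145/8 weeks.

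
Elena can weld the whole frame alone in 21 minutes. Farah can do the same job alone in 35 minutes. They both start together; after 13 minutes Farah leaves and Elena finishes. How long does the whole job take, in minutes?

In the first 13 minutes the combined rate is 8/105, so 104/105 of the job is done, leaving 1/105.
After Farah leaves the rate is 1/21 per minute; the remaining 1/105 takes 1/5 minutes.
Total = 13 + 1/5 = 66/5 minutes.

66/5 minutes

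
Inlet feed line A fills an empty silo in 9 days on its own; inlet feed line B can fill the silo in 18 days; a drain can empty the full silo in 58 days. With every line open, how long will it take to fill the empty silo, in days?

87/13 days

Net rate = 1/9 + 1/18 − 1/58 = (58 + 29 − 9)/522 = 78/522 = 13/87 per day.
Filling time = 1 ÷ (13/87) = 87/13 days.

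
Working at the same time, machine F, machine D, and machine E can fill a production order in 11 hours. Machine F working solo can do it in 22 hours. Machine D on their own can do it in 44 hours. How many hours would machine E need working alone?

Combined rate is 1/11 per hour.
Known contribution: 1/22 + 1/44 = (2 + 1)/44 = 3/44 per hour.
So machine E's rate is 1/11 − 3/44 = 1/44, meaning 44 hours alone.

44 hours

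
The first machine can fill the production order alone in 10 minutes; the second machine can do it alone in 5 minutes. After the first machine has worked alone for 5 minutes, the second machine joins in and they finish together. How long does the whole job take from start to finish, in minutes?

20/3 minutes

In 5 minutes the first machine does 5/10 = 1/2 of the job, leaving 1/2.
The first machine and the second machine together work at 3/10 per minute, so finishing takes 1/2 ÷ 3/10 = 5/3 minutes.
Total time = 5 + 5/3 = 20/3 minutes.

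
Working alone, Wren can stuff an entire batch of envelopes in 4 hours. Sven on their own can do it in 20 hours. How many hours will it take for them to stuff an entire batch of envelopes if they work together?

10/3 hours

Combined rate: 1/4 + 1/20 = (5 + 1)/20 = 6/20 = 3/10 per hour.
Time = 1 ÷ (3/10) = 10/3 hours.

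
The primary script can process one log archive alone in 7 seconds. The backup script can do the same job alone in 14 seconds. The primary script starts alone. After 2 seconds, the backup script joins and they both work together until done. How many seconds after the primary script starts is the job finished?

16/3 seconds

In the first 2 seconds the primary script alone does 2/7 of the job, leaving 5/7.
Once everyone is working, combined rate: 1/7 + 1/14 = (2 + 1)/14 = 3/14 per second.
Remaining 5/7 at 3/14 per second takes 10/3 seconds.
Total from the start = 2 + 10/3 = 16/3 seconds.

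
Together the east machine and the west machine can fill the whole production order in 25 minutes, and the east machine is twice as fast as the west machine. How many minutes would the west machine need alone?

Let the west machine's rate be r; then the east machine's rate is 2r, so together (2 + 1)r = 3r = 1/25.
Thus r = 1/75 per minute.
The west machine alone: 75 minutes; the east machine alone: 75/2 minutes.

75 minutes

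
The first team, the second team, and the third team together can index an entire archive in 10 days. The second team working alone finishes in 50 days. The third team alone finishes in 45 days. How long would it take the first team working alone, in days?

225/13 days

Combined rate is 1/10 per day.
Known contribution: 1/50 + 1/45 = (9 + 10)/450 = 19/450 per day.
So the first team's rate is 1/10 − 19/450 = 13/225, meaning 225/13 days alone.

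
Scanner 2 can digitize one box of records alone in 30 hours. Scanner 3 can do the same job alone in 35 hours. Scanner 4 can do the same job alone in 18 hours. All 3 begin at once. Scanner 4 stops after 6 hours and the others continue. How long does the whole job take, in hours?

140/13 hours

In the first 6 hours the combined rate is 37/315, so 74/105 of the job is done, leaving 31/105.
After Scanner 4 leaves the rate is 13/210 per hour; the remaining 31/105 takes 62/13 hours.
Total = 6 + 62/13 = 140/13 hours.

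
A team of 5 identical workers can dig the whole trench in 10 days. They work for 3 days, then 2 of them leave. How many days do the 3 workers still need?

35/3 days

One worker does 1/50 of the job per day.
After 3 days with 5 workers, 3/10 is done (7/10 left).
With 3 workers the rate is 3/50, so the rest takes 7/10 ÷ 3/50 = 35/3 days.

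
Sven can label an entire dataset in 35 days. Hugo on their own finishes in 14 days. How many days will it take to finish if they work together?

10 days

Combined rate: 1/35 + 1/14 = (2 + 5)/70 = 7/70 = 1/10 per day.
Time = 1 ÷ (1/10) = 10 days.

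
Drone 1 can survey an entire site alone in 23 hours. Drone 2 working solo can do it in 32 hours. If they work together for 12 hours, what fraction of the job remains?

Combined rate: 1/23 + 1/32 = (32 + 23)/736 = 55/736 per hour.
In 12 hours they complete 12·55/736 = 165/184 of the job.
So 19/184 remains.

19/184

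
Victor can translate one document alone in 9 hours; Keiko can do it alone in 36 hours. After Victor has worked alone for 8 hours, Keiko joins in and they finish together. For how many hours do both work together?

4/5 hours

In 8 hours Victor does 8/9 of the job, leaving 1/9.
Victor and Keiko together work at 5/36 per hour, so finishing takes 1/9 ÷ 5/36 = 4/5 hours.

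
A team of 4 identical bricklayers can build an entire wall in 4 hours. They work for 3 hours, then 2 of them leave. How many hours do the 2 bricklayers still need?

2 hours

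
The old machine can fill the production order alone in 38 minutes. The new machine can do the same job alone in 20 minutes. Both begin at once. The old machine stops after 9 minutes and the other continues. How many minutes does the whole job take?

290/19 minutes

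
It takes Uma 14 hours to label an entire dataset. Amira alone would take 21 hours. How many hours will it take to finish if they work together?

Combined rate: 1/14 + 1/21 = (3 + 2)/42 = 5/42 per hour.
Time = 1 ÷ (5/42) = 42/5 hours.

42/5 hours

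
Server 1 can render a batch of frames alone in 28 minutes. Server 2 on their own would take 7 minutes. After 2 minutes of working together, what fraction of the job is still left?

Combined rate: 1/28 + 1/7 = (1 + 4)/28 = 5/28 per minute.
In 2 minutes they complete 2·5/28 = 5/14 of the job.
So 9/14 remains.

9/14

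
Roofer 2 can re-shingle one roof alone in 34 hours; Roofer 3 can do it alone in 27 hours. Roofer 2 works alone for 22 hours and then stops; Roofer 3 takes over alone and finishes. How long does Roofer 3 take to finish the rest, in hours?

162/17 hours

In 22 hours Roofer 2 does 22/34 = 11/17 of the job, leaving 6/17.
Roofer 3 works at 1/27 per hour, so finishing takes 6/17 ÷ 1/27 = 162/17 hours.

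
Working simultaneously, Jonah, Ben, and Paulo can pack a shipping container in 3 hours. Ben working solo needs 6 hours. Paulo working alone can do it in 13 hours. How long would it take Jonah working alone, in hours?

Combined rate is 1/3 per hour.
Known contribution: 1/6 + 1/13 = (13 + 6)/78 = 19/78 per hour.
So Jonah's rate is 1/3 − 19/78 = 7/78, meaning 78/7 hours alone.

78/7 hours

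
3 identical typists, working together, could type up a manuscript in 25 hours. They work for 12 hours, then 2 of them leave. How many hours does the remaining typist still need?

One typist does 1/75 of the job per hour.
After 12 hours with 3 typists, 12/25 is done (13/25 left).
With 1 typist the rate is 1/75, so the rest takes 13/25 ÷ 1/75 = 39 hours.

39 hours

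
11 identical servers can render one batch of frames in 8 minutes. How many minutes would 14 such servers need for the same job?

Total work is 11·8 = 88 server-minutes.
With 14 servers: 88/14 = 44/7 minutes.

44/7 minutes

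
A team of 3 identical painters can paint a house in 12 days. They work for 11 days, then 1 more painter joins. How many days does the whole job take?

47/4 days

One painter does 1/36 of the job per day.
After 11 days with 3 painters, 11/12 is done (1/12 left).
With 4 painters the rate is 4/36 = 1/9, so the rest takes 1/12 ÷ 1/9 = 3/4 days.
Total = 11 + 3/4 = 47/4 days.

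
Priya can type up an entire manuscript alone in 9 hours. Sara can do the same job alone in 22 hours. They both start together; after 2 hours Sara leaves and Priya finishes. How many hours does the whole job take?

In the first 2 hours the combined rate is 31/198, so 31/99 of the job is done, leaving 68/99.
After Sara leaves the rate is 1/9 per hour; the remaining 68/99 takes 68/11 hours.
Total = 2 + 68/11 = 90/11 hours.

90/11 hours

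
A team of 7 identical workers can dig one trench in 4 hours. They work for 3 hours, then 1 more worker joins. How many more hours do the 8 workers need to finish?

7/8 hours

One worker does 1/28 of the job per hour.
After 3 hours with 7 workers, 3/4 is done (1/4 left).
With 8 workers the rate is 8/28 = 2/7, so the rest takes 1/4 ÷ 2/7 = 7/8 hours.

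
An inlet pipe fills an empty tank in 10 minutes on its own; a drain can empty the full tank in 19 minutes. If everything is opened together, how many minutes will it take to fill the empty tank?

190/9 minutes

Net rate = 1/10 − 1/19 = (19 − 10)/190 = 9/190 per minute.
Filling time = 1 ÷ (9/190) = 190/9 minutes.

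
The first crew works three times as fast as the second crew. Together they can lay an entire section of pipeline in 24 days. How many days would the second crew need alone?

Let the second crew's rate be r; then the first crew's rate is 3r, so together (3 + 1)r = 4r = 1/24.
Thus r = 1/96 per day.
The second crew alone: 96 days; the first crew alone: 32 days.

96 days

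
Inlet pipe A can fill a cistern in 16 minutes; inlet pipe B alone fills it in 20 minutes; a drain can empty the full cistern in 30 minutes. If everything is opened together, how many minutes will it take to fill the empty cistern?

Net rate = 1/16 + 1/20 − 1/30 = (15 + 12 − 8)/240 = 19/240 per minute.
Filling time = 1 ÷ (19/240) = 240/19 minutes.

240/19 minutes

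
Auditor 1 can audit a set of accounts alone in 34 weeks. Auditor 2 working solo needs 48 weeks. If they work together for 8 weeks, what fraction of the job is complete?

Combined rate: 1/34 + 1/48 = (24 + 17)/816 = 41/816 per week.
In 8 weeks they complete 8·41/816 = 41/102 of the job.

41/102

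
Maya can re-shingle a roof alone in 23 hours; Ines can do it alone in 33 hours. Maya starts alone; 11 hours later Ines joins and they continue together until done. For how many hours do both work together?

99/14 hours

In 11 hours Maya does 11/23 of the job, leaving 12/23.
Maya and Ines together work at 56/759 per hour, so finishing takes 12/23 ÷ 56/759 = 99/14 hours.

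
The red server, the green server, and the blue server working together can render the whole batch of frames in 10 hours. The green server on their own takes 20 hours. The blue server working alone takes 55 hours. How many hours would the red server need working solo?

220/7 hours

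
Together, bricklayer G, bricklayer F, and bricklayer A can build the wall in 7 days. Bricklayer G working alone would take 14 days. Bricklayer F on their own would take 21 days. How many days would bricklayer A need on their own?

Combined rate is 1/7 per day.
Known contribution: 1/14 + 1/21 = (3 + 2)/42 = 5/42 per day.
So bricklayer A's rate is 1/7 − 5/42 = 1/42, meaning 42 days alone.

42 days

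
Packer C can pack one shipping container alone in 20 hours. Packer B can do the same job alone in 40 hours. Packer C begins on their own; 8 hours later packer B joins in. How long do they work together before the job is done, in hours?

8 hours

In the first 8 hours packer C alone does 8/20 = 2/5 of the job, leaving 3/5.
Once everyone is working, combined rate: 1/20 + 1/40 = (2 + 1)/40 = 3/40 per hour.
Remaining 3/5 at 3/40 per hour takes 8 hours.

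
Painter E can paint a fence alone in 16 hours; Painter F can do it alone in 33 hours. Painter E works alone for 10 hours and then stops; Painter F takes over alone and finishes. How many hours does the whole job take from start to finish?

179/8 hours

In 10 hours Painter E does 10/16 = 5/8 of the job, leaving 3/8.
Painter F works at 1/33 per hour, so finishing takes 3/8 ÷ 1/33 = 99/8 hours.
Total time = 10 + 99/8 = 179/8 hours.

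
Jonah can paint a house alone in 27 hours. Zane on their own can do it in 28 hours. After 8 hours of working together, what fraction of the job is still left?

79/189

Combined rate: 1/27 + 1/28 = (28 + 27)/756 = 55/756 per hour.
In 8 hours they complete 8·55/756 = 110/189 of the job.
So 79/189 remains.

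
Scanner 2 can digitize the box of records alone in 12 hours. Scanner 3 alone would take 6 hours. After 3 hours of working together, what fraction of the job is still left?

1/4

Combined rate: 1/12 + 1/6 = (1 + 2)/12 = 3/12 = 1/4 per hour.
In 3 hours they complete 3·1/4 = 3/4 of the job.
So 1/4 remains.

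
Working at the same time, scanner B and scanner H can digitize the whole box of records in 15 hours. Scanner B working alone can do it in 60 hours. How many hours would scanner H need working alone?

20 hours

Combined rate is 1/15 per hour.
Known contribution: 1/60 per hour.
So scanner H's rate is 1/15 − 1/60 = 1/20, meaning 20 hours alone.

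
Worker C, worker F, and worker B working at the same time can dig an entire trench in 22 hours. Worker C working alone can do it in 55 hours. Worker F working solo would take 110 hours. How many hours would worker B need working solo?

55 hours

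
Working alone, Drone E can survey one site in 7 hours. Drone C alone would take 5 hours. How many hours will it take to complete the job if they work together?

35/12 hours

With two workers the combined time is the product over the sum: 7·5/(7+5) = 35/12 hours.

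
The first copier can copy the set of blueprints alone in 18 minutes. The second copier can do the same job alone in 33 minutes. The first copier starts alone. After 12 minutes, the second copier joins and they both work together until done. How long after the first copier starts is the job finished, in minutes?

270/17 minutes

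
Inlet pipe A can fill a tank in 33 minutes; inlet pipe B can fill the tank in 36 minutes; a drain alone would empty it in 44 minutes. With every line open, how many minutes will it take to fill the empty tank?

198/7 minutes

Net rate = 1/33 + 1/36 − 1/44 = (12 + 11 − 9)/396 = 14/396 = 7/198 per minute.
Filling time = 1 ÷ (7/198) = 198/7 minutes.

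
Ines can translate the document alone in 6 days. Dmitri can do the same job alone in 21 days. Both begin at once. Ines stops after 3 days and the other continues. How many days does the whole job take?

21/2 days

In the first 3 days the combined rate is 3/14, so 9/14 of the job is done, leaving 5/14.
After Ines leaves the rate is 1/21 per day; the remaining 5/14 takes 15/2 days.
Total = 3 + 15/2 = 21/2 days.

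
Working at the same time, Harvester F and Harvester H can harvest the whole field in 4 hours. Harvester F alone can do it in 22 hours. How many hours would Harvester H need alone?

44/9 hours

Combined rate is 1/4 per hour.
Known contribution: 1/22 per hour.
So Harvester H's rate is 1/4 − 1/22 = 9/44, meaning 44/9 hours alone.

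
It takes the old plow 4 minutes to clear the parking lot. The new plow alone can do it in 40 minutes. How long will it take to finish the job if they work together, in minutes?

Combined rate: 1/4 + 1/40 = (10 + 1)/40 = 11/40 per minute.
Time = 1 ÷ (11/40) = 40/11 minutes.

40/11 minutes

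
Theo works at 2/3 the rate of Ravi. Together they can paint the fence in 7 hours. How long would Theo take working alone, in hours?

35/2 hours

Let Ravi's rate be r; then Theo's rate is (2/3)r, so together (2/3 + 1)r = (5/3)r = 1/7.
Thus r = 3/35 per hour.
Ravi alone: 35/3 hours; Theo alone: 35/2 hours.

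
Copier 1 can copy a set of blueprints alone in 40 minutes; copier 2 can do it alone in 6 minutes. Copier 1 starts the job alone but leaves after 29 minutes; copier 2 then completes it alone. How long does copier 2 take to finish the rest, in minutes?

In 29 minutes copier 1 does 29/40 of the job, leaving 11/40.
Copier 2 works at 1/6 per minute, so finishing takes 11/40 ÷ 1/6 = 33/20 minutes.

33/20 minutes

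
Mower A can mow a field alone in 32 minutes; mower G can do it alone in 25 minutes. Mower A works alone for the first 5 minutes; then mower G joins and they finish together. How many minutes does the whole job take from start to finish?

In 5 minutes mower A does 5/32 of the job, leaving 27/32.
Mower A and mower G together work at 57/800 per minute, so finishing takes 27/32 ÷ 57/800 = 225/19 minutes.
Total time = 5 + 225/19 = 320/19 minutes.

320/19 minutes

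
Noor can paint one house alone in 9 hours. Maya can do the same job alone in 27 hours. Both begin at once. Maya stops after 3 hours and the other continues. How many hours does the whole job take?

In the first 3 hours the combined rate is 4/27, so 4/9 of the job is done, leaving 5/9.
After Maya leaves the rate is 1/9 per hour; the remaining 5/9 takes 5 hours.
Total = 3 + 5 = 8 hours.

8 hours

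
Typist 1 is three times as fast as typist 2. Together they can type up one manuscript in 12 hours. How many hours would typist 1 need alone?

Let typist 2's rate be r; then typist 1's rate is 3r, so together (3 + 1)r = 4r = 1/12.
Thus r = 1/48 per hour.
Typist 2 alone: 48 hours; typist 1 alone: 16 hours.

16 hours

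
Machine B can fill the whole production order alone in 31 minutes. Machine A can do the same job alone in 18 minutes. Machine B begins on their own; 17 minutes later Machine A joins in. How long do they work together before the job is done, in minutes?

36/7 minutes

In the first 17 minutes Machine B alone does 17/31 of the job, leaving 14/31.
Once everyone is working, combined rate: 1/31 + 1/18 = (18 + 31)/558 = 49/558 per minute.
Remaining 14/31 at 49/558 per minute takes 36/7 minutes.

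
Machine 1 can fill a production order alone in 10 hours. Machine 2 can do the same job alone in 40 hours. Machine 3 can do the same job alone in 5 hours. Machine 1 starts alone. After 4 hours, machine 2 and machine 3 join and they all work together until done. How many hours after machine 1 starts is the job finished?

76/13 hours

In the first 4 hours machine 1 alone does 4/10 = 2/5 of the job, leaving 3/5.
Once everyone is working, combined rate: 1/10 + 1/40 + 1/5 = (4 + 1 + 8)/40 = 13/40 per hour.
Remaining 3/5 at 13/40 per hour takes 24/13 hours.
Total from the start = 4 + 24/13 = 76/13 hours.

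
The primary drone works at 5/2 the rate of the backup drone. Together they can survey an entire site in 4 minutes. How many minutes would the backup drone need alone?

14 minutes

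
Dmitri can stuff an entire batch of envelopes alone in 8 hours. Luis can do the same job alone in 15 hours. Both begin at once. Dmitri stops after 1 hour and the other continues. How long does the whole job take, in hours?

In the first 1 hour the combined rate is 23/120, so 23/120 of the job is done, leaving 97/120.
After Dmitri leaves the rate is 1/15 per hour; the remaining 97/120 takes 97/8 hours.
Total = 1 + 97/8 = 105/8 hours.

105/8 hours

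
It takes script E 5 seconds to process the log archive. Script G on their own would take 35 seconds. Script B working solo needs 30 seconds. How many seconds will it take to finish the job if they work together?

42/11 seconds

Combined rate: 1/5 + 1/35 + 1/30 = (42 + 6 + 7)/210 = 55/210 = 11/42 per second.
Time = 1 ÷ (11/42) = 42/11 seconds.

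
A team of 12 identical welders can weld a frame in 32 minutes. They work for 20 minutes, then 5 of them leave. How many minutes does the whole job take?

One welder does 1/384 of the job per minute.
After 20 minutes with 12 welders, 5/8 is done (3/8 left).
With 7 welders the rate is 7/384, so the rest takes 3/8 ÷ 7/384 = 144/7 minutes.
Total = 20 + 144/7 = 284/7 minutes.

284/7 minutes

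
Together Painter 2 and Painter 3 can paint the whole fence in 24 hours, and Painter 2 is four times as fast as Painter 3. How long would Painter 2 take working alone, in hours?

Let Painter 3's rate be r; then Painter 2's rate is 4r, so together (4 + 1)r = 5r = 1/24.
Thus r = 1/120 per hour.
Painter 3 alone: 120 hours; Painter 2 alone: 30 hours.

30 hours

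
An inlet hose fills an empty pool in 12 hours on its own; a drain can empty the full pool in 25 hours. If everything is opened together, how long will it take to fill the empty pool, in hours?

Net rate = 1/12 − 1/25 = (25 − 12)/300 = 13/300 per hour.
Filling time = 1 ÷ (13/300) = 300/13 hours.

300/13 hours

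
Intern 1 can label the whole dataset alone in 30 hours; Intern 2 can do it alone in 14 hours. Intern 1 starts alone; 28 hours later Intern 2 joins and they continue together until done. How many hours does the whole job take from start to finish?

In 28 hours Intern 1 does 28/30 = 14/15 of the job, leaving 1/15.
Intern 1 and Intern 2 together work at 11/105 per hour, so finishing takes 1/15 ÷ 11/105 = 7/11 hours.
Total time = 28 + 7/11 = 315/11 hours.

315/11 hours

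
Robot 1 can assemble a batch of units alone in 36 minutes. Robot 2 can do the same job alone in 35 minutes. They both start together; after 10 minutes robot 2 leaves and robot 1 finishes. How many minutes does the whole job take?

180/7 minutes

In the first 10 minutes the combined rate is 71/1260, so 71/126 of the job is done, leaving 55/126.
After robot 2 leaves the rate is 1/36 per minute; the remaining 55/126 takes 110/7 minutes.
Total = 10 + 110/7 = 180/7 minutes.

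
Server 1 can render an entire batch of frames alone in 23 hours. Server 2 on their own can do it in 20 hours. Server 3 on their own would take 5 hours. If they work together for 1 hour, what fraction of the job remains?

65/92

Combined rate: 1/23 + 1/20 + 1/5 = (20 + 23 + 92)/460 = 135/460 = 27/92 per hour.
In 1 hour they complete 1·27/92 = 27/92 of the job.
So 65/92 remains.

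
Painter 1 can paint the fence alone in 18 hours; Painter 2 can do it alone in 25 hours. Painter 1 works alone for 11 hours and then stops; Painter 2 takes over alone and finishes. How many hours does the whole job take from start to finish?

373/18 hours

In 11 hours Painter 1 does 11/18 of the job, leaving 7/18.
Painter 2 works at 1/25 per hour, so finishing takes 7/18 ÷ 1/25 = 175/18 hours.
Total time = 11 + 175/18 = 373/18 hours.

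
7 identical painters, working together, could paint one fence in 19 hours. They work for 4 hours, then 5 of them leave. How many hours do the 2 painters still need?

105/2 hours

One painter does 1/133 of the job per hour.
After 4 hours with 7 painters, 4/19 is done (15/19 left).
With 2 painters the rate is 2/133, so the rest takes 15/19 ÷ 2/133 = 105/2 hours.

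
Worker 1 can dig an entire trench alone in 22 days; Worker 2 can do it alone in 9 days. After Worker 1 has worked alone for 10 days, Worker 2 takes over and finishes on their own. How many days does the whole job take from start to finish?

164/11 days

In 10 days Worker 1 does 10/22 = 5/11 of the job, leaving 6/11.
Worker 2 works at 1/9 per day, so finishing takes 6/11 ÷ 1/9 = 54/11 days.
Total time = 10 + 54/11 = 164/11 days.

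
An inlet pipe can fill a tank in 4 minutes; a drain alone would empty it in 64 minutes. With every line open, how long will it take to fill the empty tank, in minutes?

Net rate = 1/4 − 1/64 = (16 − 1)/64 = 15/64 per minute.
Filling time = 1 ÷ (15/64) = 64/15 minutes.

64/15 minutes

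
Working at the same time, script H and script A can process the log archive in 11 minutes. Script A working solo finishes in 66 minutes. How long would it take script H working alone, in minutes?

66/5 minutes

Combined rate is 1/11 per minute.
Known contribution: 1/66 per minute.
So script H's rate is 1/11 − 1/66 = 5/66, meaning 66/5 minutes alone.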